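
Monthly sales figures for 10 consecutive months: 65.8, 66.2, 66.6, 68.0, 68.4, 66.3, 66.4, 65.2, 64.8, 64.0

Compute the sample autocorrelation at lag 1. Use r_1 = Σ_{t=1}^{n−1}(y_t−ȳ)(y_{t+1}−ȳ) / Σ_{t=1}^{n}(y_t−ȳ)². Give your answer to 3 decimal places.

0.571

Mean ȳ = (65.8 + 66.2 + 66.6 + 68.0 + 68.4 + 66.3 + 66.4 + 65.2 + 64.8 + 64.0)/10 = 66.1700
Numerator Σ_{t=1}^{9}(y_t−ȳ)(y_{t+1}−ȳ) = 9.2681
Denominator Σ(y_t−ȳ)² = 16.2410
r_1 = 9.2681 / 16.2410 = 0.571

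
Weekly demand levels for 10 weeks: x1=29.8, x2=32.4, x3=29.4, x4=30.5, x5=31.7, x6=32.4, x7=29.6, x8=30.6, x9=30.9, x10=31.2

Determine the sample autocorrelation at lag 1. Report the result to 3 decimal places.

Mean x̄ = (29.8 + 32.4 + 29.4 + 30.5 + 31.7 + 32.4 + 29.6 + 30.6 + 30.9 + 31.2)/10 = 30.8500
Numerator Σ_{t=1}^{9}(x_t−x̄)(x_{t+1}−x̄) = -3.9675
Denominator Σ(x_t−x̄)² = 10.6050
r_1 = -3.9675 / 10.6050 = -0.374

-0.374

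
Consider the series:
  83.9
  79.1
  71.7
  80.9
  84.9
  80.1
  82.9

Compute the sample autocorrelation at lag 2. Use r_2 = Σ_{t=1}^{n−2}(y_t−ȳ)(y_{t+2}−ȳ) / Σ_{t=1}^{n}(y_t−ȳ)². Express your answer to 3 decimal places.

Mean ȳ = (83.9 + 79.1 + 71.7 + 80.9 + 84.9 + 80.1 + 82.9)/7 = 80.5000
Deviations from mean: 3.4000, -1.4000, -8.8000, 0.4000, 4.4000, -0.4000, 2.4000
Numerator Σ_{t=1}^{5}(y_t−ȳ)(y_{t+2}−ȳ) = -58.8000
Denominator Σ(y_t−ȳ)² = 116.4000
r_2 = -58.8000 / 116.4000 = -0.505

-0.505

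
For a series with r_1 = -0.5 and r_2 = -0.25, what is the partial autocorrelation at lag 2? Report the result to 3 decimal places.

-0.667

φ_{22} = (r_2 − r_1²) / (1 − r_1²)
r_1² = (-0.5)² = 0.25
Numerator = -0.25 − 0.2500 = -0.5000; denominator = 1 − 0.2500 = 0.7500
φ_{22} = -0.5000 / 0.7500 = -0.667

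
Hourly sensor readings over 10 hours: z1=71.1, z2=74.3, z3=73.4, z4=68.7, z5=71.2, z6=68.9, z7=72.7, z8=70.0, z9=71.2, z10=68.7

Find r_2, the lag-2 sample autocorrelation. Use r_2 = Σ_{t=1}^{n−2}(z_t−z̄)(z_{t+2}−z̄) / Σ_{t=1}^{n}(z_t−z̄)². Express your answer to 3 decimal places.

Mean z̄ = (71.1 + 74.3 + 73.4 + 68.7 + 71.2 + 68.9 + 72.7 + 70.0 + 71.2 + 68.7)/10 = 71.0200
Numerator Σ_{t=1}^{8}(z_t−z̄)(z_{t+2}−z̄) = 3.0612
Denominator Σ(z_t−z̄)² = 35.6160
r_2 = 3.0612 / 35.6160 = 0.086

0.086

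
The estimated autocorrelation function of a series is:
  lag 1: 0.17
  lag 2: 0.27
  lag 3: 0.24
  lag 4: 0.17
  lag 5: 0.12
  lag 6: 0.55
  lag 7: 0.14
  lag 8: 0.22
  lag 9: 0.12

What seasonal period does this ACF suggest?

The largest autocorrelation is r_6 = 0.55; the remaining lags stay at or below 0.27.
The dominant spike at lag 6 indicates a seasonal period of 6.

6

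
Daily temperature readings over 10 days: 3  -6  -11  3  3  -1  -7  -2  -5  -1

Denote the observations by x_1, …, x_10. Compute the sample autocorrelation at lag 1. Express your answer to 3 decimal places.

Mean x̄ = (3 − 6 − 11 + 3 + 3 − 1 − 7 − 2 − 5 − 1)/10 = -2.4000
Numerator Σ_{t=1}^{9}(x_t−x̄)(x_{t+1}−x̄) = -11.1600
Denominator Σ(x_t−x̄)² = 206.4000
r_1 = -11.1600 / 206.4000 = -0.054

-0.054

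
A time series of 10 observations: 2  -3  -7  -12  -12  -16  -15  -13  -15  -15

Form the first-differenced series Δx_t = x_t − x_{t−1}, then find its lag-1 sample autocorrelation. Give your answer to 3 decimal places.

0.132

First differences Δx: -5, -4, -5, 0, -4, 1, 2, -2, 0
Mean of differences = -1.8889
Numerator Σ(Δx_t−Δx̄)(Δx_{t+1}−Δx̄) = 7.7654
Denominator Σ(Δx_t−Δx̄)² = 58.8889
r_1(Δx) = 7.7654 / 58.8889 = 0.132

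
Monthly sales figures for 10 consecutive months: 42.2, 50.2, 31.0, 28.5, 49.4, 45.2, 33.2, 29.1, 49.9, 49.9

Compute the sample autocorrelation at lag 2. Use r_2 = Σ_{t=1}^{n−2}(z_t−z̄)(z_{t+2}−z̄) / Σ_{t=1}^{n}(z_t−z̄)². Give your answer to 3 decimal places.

Mean z̄ = (42.2 + 50.2 + 31.0 + 28.5 + 49.4 + 45.2 + 33.2 + 29.1 + 49.9 + 49.9)/10 = 40.8600
Numerator Σ_{t=1}^{8}(z_t−z̄)(z_{t+2}−z̄) = -558.5132
Denominator Σ(z_t−z̄)² = 791.2040
r_2 = -558.5132 / 791.2040 = -0.706

-0.706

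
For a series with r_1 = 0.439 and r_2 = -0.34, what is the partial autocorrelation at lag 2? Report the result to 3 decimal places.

φ_{22} = (r_2 − r_1²) / (1 − r_1²)
r_1² = (0.439)² = 0.192721
Numerator = -0.34 − 0.1927 = -0.5327; denominator = 1 − 0.1927 = 0.8073
φ_{22} = -0.5327 / 0.8073 = -0.660

-0.660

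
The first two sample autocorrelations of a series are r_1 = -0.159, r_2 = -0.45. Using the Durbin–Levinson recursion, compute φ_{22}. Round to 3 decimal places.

φ_{22} = (r_2 − r_1²) / (1 − r_1²)
r_1² = (-0.159)² = 0.025281
Numerator = -0.45 − 0.0253 = -0.4753; denominator = 1 − 0.0253 = 0.9747
φ_{22} = -0.4753 / 0.9747 = -0.488

-0.488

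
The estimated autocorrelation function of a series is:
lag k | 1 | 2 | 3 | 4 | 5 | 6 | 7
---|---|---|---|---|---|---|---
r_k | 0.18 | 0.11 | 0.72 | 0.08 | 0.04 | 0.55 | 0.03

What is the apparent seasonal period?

3

The largest autocorrelation is r_3 = 0.72, with a weaker echo at lag 6 (0.55); the remaining lags stay at or below 0.18.
The dominant spike at lag 3 indicates a seasonal period of 3.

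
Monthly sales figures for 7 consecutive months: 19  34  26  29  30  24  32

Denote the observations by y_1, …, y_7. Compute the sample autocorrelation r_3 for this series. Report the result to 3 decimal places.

Mean ȳ = (19 + 34 + 26 + 29 + 30 + 24 + 32)/7 = 27.7143
Deviations from mean: -8.7143, 6.2857, -1.7143, 1.2857, 2.2857, -3.7143, 4.2857
Numerator Σ_{t=1}^{4}(y_t−ȳ)(y_{t+3}−ȳ) = 15.0408
Denominator Σ(y_t−ȳ)² = 157.4286
r_3 = 15.0408 / 157.4286 = 0.096

0.096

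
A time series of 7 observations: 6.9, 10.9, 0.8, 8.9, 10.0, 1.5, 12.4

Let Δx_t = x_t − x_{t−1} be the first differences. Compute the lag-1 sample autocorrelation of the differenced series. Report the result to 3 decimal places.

First differences Δx: 4.0, -10.1, 8.1, 1.1, -8.5, 10.9
Mean of differences = 0.9167
Numerator Σ(Δx_t−Δx̄)(Δx_{t+1}−Δx̄) = -207.5236
Denominator Σ(Δx_t−Δx̄)² = 370.8483
r_1(Δx) = -207.5236 / 370.8483 = -0.560

-0.560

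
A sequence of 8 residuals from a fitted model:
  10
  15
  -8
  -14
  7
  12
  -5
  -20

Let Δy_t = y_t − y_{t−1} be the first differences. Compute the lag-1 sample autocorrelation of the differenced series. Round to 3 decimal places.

First differences Δy: 5, -23, -6, 21, 5, -17, -15
Mean of differences = -4.2857
Numerator Σ(Δy_t−Δȳ)(Δy_{t+1}−Δȳ) = 67.9184
Denominator Σ(Δy_t−Δȳ)² = 1441.4286
r_1(Δy) = 67.9184 / 1441.4286 = 0.047

0.047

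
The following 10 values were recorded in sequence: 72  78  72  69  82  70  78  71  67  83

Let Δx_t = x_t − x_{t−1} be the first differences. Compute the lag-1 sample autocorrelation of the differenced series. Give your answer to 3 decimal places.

-0.508

First differences Δx: 6, -6, -3, 13, -12, 8, -7, -4, 16
Mean of differences = 1.2222
Numerator Σ(Δx_t−Δx̄)(Δx_{t+1}−Δx̄) = -389.0494
Denominator Σ(Δx_t−Δx̄)² = 765.5556
r_1(Δx) = -389.0494 / 765.5556 = -0.508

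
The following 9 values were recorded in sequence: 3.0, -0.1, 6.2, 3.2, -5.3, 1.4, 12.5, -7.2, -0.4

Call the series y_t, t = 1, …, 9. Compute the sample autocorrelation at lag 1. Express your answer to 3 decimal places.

-0.337

Mean ȳ = (3.0 − 0.1 + 6.2 + 3.2 − 5.3 + 1.4 + 12.5 − 7.2 − 0.4)/9 = 1.4778
Numerator Σ_{t=1}^{8}(y_t−ȳ)(y_{t+1}−ȳ) = -93.0760
Denominator Σ(y_t−ȳ)² = 276.3356
r_1 = -93.0760 / 276.3356 = -0.337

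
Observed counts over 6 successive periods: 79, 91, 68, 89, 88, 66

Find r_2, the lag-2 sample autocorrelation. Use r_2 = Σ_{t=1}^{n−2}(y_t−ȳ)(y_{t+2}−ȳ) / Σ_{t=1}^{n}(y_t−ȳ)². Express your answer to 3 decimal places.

-0.182

Mean ȳ = (79 + 91 + 68 + 89 + 88 + 66)/6 = 80.1667
Deviations from mean: -1.1667, 10.8333, -12.1667, 8.8333, 7.8333, -14.1667
Σ(y_t−ȳ)(y_{t+2}−ȳ) = (14.1944) + (95.6944) + (-95.3056) + (-125.1389) = -110.5556
Denominator Σ(y_t−ȳ)² = 606.8333
r_2 = -110.5556 / 606.8333 = -0.182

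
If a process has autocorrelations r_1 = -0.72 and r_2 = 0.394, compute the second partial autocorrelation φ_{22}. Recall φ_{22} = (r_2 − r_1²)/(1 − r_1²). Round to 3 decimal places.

-0.258

φ_{22} = (r_2 − r_1²) / (1 − r_1²)
r_1² = (-0.72)² = 0.5184
Numerator = 0.394 − 0.5184 = -0.1244; denominator = 1 − 0.5184 = 0.4816
φ_{22} = -0.1244 / 0.4816 = -0.258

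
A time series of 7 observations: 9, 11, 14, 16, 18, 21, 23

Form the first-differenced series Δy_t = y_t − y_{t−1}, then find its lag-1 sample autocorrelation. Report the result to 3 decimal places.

-0.583

First differences Δy: 2, 3, 2, 2, 3, 2
Mean of differences = 2.3333
Numerator Σ(Δy_t−Δȳ)(Δy_{t+1}−Δȳ) = -0.7778
Denominator Σ(Δy_t−Δȳ)² = 1.3333
r_1(Δy) = -0.7778 / 1.3333 = -0.583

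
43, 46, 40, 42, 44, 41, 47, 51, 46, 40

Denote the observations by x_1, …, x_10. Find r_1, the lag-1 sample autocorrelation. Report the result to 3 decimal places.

Mean x̄ = (43 + 46 + 40 + 42 + 44 + 41 + 47 + 51 + 46 + 40)/10 = 44.0000
Numerator Σ_{t=1}^{9}(x_t−x̄)(x_{t+1}−x̄) = 16.0000
Denominator Σ(x_t−x̄)² = 112.0000
r_1 = 16.0000 / 112.0000 = 0.143

0.143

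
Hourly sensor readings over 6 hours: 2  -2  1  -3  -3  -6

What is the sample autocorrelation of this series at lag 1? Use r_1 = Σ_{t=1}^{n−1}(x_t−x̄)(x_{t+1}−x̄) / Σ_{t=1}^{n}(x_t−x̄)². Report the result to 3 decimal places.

Mean x̄ = (2 − 2 + 1 − 3 − 3 − 6)/6 = -1.8333
Deviations from mean: 3.8333, -0.1667, 2.8333, -1.1667, -1.1667, -4.1667
Σ(x_t−x̄)(x_{t+1}−x̄) = (-0.6389) + (-0.4722) + (-3.3056) + (1.3611) + (4.8611) = 1.8056
Denominator Σ(x_t−x̄)² = 42.8333
r_1 = 1.8056 / 42.8333 = 0.042

0.042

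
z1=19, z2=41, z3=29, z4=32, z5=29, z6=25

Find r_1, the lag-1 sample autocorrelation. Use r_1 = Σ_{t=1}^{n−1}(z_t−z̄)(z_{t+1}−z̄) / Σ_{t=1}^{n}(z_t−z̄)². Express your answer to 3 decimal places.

Mean z̄ = (19 + 41 + 29 + 32 + 29 + 25)/6 = 29.1667
Deviations from mean: -10.1667, 11.8333, -0.1667, 2.8333, -0.1667, -4.1667
Σ(z_t−z̄)(z_{t+1}−z̄) = (-120.3056) + (-1.9722) + (-0.4722) + (-0.4722) + (0.6944) = -122.5278
Denominator Σ(z_t−z̄)² = 268.8333
r_1 = -122.5278 / 268.8333 = -0.456

-0.456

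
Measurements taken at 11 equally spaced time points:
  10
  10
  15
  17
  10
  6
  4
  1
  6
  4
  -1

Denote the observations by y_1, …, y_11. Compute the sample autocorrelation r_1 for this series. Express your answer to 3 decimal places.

0.613

Mean ȳ = (10 + 10 + 15 + 17 + 10 + 6 + 4 + 1 + 6 + 4 − 1)/11 = 7.4545
Numerator Σ_{t=1}^{10}(y_t−ȳ)(y_{t+1}−ȳ) = 189.2479
Denominator Σ(y_t−ȳ)² = 308.7273
r_1 = 189.2479 / 308.7273 = 0.613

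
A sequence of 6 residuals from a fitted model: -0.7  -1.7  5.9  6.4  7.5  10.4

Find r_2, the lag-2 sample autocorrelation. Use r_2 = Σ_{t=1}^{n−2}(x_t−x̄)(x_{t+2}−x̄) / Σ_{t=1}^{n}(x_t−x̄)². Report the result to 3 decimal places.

Mean x̄ = (-0.7 − 1.7 + 5.9 + 6.4 + 7.5 + 10.4)/6 = 4.6333
Deviations from mean: -5.3333, -6.3333, 1.2667, 1.7667, 2.8667, 5.7667
Σ(x_t−x̄)(x_{t+2}−x̄) = (-6.7556) + (-11.1889) + (3.6311) + (10.1878) = -4.1256
Denominator Σ(x_t−x̄)² = 114.7533
r_2 = -4.1256 / 114.7533 = -0.036

-0.036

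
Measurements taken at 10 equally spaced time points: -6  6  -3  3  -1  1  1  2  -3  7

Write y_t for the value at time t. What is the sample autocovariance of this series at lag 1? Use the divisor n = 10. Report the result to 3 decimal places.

Mean ȳ = (-6 + 6 − 3 + 3 − 1 + 1 + 1 + 2 − 3 + 7)/10 = 0.7000
Σ_{t=1}^{9}(y_t−ȳ)(y_{t+1}−ȳ) = -95.6900
γ_1 = -95.6900 / 10 = -9.569

-9.569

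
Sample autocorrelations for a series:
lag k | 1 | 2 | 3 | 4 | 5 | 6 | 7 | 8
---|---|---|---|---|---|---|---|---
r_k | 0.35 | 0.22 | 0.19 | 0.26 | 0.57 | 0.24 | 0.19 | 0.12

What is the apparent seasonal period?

The largest autocorrelation is r_5 = 0.57; the remaining lags stay at or below 0.35. The elevated value at lag 1 (0.35), dropping to 0.22 at lag 2, reflects decaying short-term dependence rather than seasonality.
The dominant spike at lag 5 indicates a seasonal period of 5.

5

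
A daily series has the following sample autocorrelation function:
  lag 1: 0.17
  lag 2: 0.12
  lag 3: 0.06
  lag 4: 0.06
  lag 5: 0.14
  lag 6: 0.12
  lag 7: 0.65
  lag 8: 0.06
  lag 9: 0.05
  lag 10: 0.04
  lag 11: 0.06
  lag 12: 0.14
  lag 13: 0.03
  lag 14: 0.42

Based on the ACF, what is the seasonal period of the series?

The largest autocorrelation is r_7 = 0.65, with a weaker echo at lag 14 (0.42); the remaining lags stay at or below 0.17.
The dominant spike at lag 7 indicates a seasonal period of 7.

7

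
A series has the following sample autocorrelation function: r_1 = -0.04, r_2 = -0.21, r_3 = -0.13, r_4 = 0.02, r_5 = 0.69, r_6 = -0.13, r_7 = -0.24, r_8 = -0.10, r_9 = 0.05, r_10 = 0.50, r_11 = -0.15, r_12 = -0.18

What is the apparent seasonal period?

The largest autocorrelation is r_5 = 0.69, with a weaker echo at lag 10 (0.50); the remaining lags stay at or below 0.05.
The dominant spike at lag 5 indicates a seasonal period of 5.

5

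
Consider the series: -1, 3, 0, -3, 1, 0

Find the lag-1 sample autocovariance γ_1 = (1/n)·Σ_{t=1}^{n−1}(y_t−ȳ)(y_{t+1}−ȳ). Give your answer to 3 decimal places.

-1.000

Mean ȳ = (-1 + 3 + 0 − 3 + 1 + 0)/6 = 0.0000
Σ_{t=1}^{5}(y_t−ȳ)(y_{t+1}−ȳ) = -6.0000
γ_1 = -6.0000 / 6 = -1.000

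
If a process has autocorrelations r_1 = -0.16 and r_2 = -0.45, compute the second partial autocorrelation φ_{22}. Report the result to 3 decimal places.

-0.488

φ_{22} = (r_2 − r_1²) / (1 − r_1²)
r_1² = (-0.16)² = 0.0256
Numerator = -0.45 − 0.0256 = -0.4756; denominator = 1 − 0.0256 = 0.9744
φ_{22} = -0.4756 / 0.9744 = -0.488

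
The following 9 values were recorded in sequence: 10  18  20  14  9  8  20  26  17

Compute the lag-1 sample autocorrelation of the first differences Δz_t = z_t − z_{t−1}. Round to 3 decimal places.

0.097

First differences Δz: 8, 2, -6, -5, -1, 12, 6, -9
Mean of differences = 0.8750
Numerator Σ(Δz_t−Δz̄)(Δz_{t+1}−Δz̄) = 37.2344
Denominator Σ(Δz_t−Δz̄)² = 384.8750
r_1(Δz) = 37.2344 / 384.8750 = 0.097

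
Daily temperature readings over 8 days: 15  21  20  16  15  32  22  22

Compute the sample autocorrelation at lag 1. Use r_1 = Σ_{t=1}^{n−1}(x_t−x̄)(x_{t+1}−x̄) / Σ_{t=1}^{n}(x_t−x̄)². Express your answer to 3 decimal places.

Mean x̄ = (15 + 21 + 20 + 16 + 15 + 32 + 22 + 22)/8 = 20.3750
Deviations from mean: -5.3750, 0.6250, -0.3750, -4.3750, -5.3750, 11.6250, 1.6250, 1.6250
Σ(x_t−x̄)(x_{t+1}−x̄) = (-3.3594) + (-0.2344) + (1.6406) + (23.5156) + (-62.4844) + (18.8906) + (2.6406) = -19.3906
Denominator Σ(x_t−x̄)² = 217.8750
r_1 = -19.3906 / 217.8750 = -0.089

-0.089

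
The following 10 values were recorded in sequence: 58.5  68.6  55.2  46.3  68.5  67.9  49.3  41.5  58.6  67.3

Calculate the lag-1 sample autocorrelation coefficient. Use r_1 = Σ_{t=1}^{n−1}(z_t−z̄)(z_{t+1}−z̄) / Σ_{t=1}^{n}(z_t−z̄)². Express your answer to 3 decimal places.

Mean z̄ = (58.5 + 68.6 + 55.2 + 46.3 + 68.5 + 67.9 + 49.3 + 41.5 + 58.6 + 67.3)/10 = 58.1700
Numerator Σ_{t=1}^{9}(z_t−z̄)(z_{t+1}−z̄) = 43.9281
Denominator Σ(z_t−z̄)² = 900.1010
r_1 = 43.9281 / 900.1010 = 0.049

0.049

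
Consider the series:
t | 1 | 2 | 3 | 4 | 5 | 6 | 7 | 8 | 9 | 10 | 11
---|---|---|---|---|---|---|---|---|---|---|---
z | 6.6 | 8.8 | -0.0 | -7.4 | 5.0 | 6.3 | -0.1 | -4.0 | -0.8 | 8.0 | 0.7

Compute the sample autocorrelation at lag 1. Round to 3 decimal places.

0.063

Mean z̄ = (6.6 + 8.8 − 0.0 − 7.4 + 5.0 + 6.3 − 0.1 − 4.0 − 0.8 + 8.0 + 0.7)/11 = 2.1000
Numerator Σ_{t=1}^{10}(z_t−z̄)(z_{t+1}−z̄) = 17.1600
Denominator Σ(z_t−z̄)² = 273.0800
r_1 = 17.1600 / 273.0800 = 0.063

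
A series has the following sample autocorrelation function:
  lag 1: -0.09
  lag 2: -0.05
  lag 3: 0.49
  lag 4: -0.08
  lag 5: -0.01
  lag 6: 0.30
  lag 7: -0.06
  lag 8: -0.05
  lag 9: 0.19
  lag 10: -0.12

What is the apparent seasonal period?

3

The largest autocorrelation is r_3 = 0.49, with weaker echoes at lags 6 (0.30) and 9 (0.19); the remaining lags stay at or below -0.01.
The dominant spike at lag 3 indicates a seasonal period of 3.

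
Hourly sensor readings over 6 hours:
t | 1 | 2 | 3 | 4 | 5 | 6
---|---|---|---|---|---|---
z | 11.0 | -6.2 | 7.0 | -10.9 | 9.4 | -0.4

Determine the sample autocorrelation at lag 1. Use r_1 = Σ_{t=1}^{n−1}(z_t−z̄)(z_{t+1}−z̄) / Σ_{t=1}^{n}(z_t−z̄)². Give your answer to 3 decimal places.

-0.740

Mean z̄ = (11.0 − 6.2 + 7.0 − 10.9 + 9.4 − 0.4)/6 = 1.6500
Deviations from mean: 9.3500, -7.8500, 5.3500, -12.5500, 7.7500, -2.0500
Σ(z_t−z̄)(z_{t+1}−z̄) = (-73.3975) + (-41.9975) + (-67.1425) + (-97.2625) + (-15.8875) = -295.6875
Denominator Σ(z_t−z̄)² = 399.4350
r_1 = -295.6875 / 399.4350 = -0.740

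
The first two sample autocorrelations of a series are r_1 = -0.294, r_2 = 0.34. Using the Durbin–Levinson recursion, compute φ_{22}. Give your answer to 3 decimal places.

φ_{22} = (r_2 − r_1²) / (1 − r_1²)
r_1² = (-0.294)² = 0.086436
Numerator = 0.34 − 0.0864 = 0.2536; denominator = 1 − 0.0864 = 0.9136
φ_{22} = 0.2536 / 0.9136 = 0.278

0.278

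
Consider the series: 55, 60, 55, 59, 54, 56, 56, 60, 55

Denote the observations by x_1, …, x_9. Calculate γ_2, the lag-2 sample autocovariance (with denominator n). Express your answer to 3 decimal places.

1.568

Mean x̄ = (55 + 60 + 55 + 59 + 54 + 56 + 56 + 60 + 55)/9 = 56.6667
Σ_{t=1}^{7}(x_t−x̄)(x_{t+2}−x̄) = 14.1111
γ_2 = 14.1111 / 9 = 1.568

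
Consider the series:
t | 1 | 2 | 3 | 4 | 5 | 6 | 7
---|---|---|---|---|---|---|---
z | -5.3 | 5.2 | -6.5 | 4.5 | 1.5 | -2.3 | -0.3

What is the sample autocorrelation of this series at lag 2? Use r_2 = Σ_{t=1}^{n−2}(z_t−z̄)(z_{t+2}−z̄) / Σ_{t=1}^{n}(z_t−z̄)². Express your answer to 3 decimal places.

Mean z̄ = (-5.3 + 5.2 − 6.5 + 4.5 + 1.5 − 2.3 − 0.3)/7 = -0.4571
Σ(z_t−z̄)(z_{t+2}−z̄) = (29.2647) + (28.0433) + (-11.8267) + (-9.1353) + (0.3076) = 36.6535
Denominator Σ(z_t−z̄)² = 123.7971
r_2 = 36.6535 / 123.7971 = 0.296

0.296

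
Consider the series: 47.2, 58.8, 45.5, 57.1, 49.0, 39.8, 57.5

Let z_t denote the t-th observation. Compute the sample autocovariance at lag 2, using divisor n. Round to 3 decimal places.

-0.349

Mean z̄ = (47.2 + 58.8 + 45.5 + 57.1 + 49.0 + 39.8 + 57.5)/7 = 50.7000
Deviations: -3.5000, 8.1000, -5.2000, 6.4000, -1.7000, -10.9000, 6.8000
Σ_{t=1}^{5}(z_t−z̄)(z_{t+2}−z̄) = -2.4400
γ_2 = -2.4400 / 7 = -0.349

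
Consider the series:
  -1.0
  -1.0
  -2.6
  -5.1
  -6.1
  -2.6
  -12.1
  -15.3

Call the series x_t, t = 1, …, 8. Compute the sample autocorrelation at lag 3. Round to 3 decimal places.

Mean x̄ = (-1.0 − 1.0 − 2.6 − 5.1 − 6.1 − 2.6 − 12.1 − 15.3)/8 = -5.7250
Deviations from mean: 4.7250, 4.7250, 3.1250, 0.6250, -0.3750, 3.1250, -6.3750, -9.5750
Σ(x_t−x̄)(x_{t+3}−x̄) = (2.9531) + (-1.7719) + (9.7656) + (-3.9844) + (3.5906) = 10.5531
Denominator Σ(x_t−x̄)² = 197.0350
r_3 = 10.5531 / 197.0350 = 0.054

0.054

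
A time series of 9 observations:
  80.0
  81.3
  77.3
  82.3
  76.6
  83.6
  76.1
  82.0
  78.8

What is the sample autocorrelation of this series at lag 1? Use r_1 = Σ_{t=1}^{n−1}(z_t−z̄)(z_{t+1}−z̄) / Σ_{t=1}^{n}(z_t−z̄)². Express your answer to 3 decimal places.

Mean z̄ = (80.0 + 81.3 + 77.3 + 82.3 + 76.6 + 83.6 + 76.1 + 82.0 + 78.8)/9 = 79.7778
Numerator Σ_{t=1}^{8}(z_t−z̄)(z_{t+1}−z̄) = -54.2472
Denominator Σ(z_t−z̄)² = 58.9956
r_1 = -54.2472 / 58.9956 = -0.920

-0.920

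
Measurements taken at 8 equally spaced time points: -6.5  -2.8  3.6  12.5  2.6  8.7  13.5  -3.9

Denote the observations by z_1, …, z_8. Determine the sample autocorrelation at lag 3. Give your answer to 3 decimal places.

Mean z̄ = (-6.5 − 2.8 + 3.6 + 12.5 + 2.6 + 8.7 + 13.5 − 3.9)/8 = 3.4625
Deviations from mean: -9.9625, -6.2625, 0.1375, 9.0375, -0.8625, 5.2375, 10.0375, -7.3625
Σ(z_t−z̄)(z_{t+3}−z̄) = (-90.0361) + (5.4014) + (0.7202) + (90.7139) + (6.3502) = 13.1495
Denominator Σ(z_t−z̄)² = 403.2988
r_3 = 13.1495 / 403.2988 = 0.033

0.033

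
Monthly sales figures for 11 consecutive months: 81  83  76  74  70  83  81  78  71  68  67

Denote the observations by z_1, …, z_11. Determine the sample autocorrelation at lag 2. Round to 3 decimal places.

Mean z̄ = (81 + 83 + 76 + 74 + 70 + 83 + 81 + 78 + 71 + 68 + 67)/11 = 75.6364
Numerator Σ_{t=1}^{9}(z_t−z̄)(z_{t+2}−z̄) = -39.9008
Denominator Σ(z_t−z̄)² = 360.5455
r_2 = -39.9008 / 360.5455 = -0.111

-0.111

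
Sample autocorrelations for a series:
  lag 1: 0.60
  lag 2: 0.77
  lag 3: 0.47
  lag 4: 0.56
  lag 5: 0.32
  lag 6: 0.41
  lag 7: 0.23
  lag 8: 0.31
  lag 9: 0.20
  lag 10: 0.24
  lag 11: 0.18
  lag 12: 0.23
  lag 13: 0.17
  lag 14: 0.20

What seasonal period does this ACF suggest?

2

The largest autocorrelation is r_2 = 0.77; the remaining lags stay at or below 0.60.
The dominant spike at lag 2 indicates a seasonal period of 2.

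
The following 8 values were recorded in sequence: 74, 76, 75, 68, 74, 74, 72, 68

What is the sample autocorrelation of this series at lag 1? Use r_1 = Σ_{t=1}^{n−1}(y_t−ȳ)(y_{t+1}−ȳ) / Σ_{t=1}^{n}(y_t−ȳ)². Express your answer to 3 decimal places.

-0.012

Mean ȳ = (74 + 76 + 75 + 68 + 74 + 74 + 72 + 68)/8 = 72.6250
Deviations from mean: 1.3750, 3.3750, 2.3750, -4.6250, 1.3750, 1.3750, -0.6250, -4.6250
Numerator Σ_{t=1}^{7}(y_t−ȳ)(y_{t+1}−ȳ) = -0.7656
Denominator Σ(y_t−ȳ)² = 65.8750
r_1 = -0.7656 / 65.8750 = -0.012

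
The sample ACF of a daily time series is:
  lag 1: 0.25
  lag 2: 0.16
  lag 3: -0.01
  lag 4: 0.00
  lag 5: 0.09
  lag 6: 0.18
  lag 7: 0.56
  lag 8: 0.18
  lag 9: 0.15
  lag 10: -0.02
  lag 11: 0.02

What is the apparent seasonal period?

The largest autocorrelation is r_7 = 0.56; the remaining lags stay at or below 0.25. The elevated value at lag 1 (0.25), dropping to 0.16 at lag 2, reflects decaying short-term dependence rather than seasonality.
The dominant spike at lag 7 indicates a seasonal period of 7.

7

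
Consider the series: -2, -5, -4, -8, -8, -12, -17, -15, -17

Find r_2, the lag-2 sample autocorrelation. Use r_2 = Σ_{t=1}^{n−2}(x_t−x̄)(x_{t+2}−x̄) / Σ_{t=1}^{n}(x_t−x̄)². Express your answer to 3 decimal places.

Mean x̄ = (-2 − 5 − 4 − 8 − 8 − 12 − 17 − 15 − 17)/9 = -9.7778
Σ(x_t−x̄)(x_{t+2}−x̄) = (44.9383) + (8.4938) + (10.2716) + (-3.9506) + (-12.8395) + (11.6049) + (52.1605) = 110.6790
Denominator Σ(x_t−x̄)² = 259.5556
r_2 = 110.6790 / 259.5556 = 0.426

0.426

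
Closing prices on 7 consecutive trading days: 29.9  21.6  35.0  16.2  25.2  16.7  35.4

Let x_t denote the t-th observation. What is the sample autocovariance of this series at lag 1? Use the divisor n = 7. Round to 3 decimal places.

-31.650

Mean x̄ = (29.9 + 21.6 + 35.0 + 16.2 + 25.2 + 16.7 + 35.4)/7 = 25.7143
Deviations: 4.1857, -4.1143, 9.2857, -9.5143, -0.5143, -9.0143, 9.6857
Σ_{t=1}^{6}(x_t−x̄)(x_{t+1}−x̄) = -221.5531
γ_1 = -221.5531 / 7 = -31.650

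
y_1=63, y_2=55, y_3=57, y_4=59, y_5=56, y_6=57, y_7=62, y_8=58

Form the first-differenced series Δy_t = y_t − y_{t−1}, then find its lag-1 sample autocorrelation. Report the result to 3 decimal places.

-0.264

First differences Δy: -8, 2, 2, -3, 1, 5, -4
Mean of differences = -0.7143
Numerator Σ(Δy_t−Δȳ)(Δy_{t+1}−Δȳ) = -31.5102
Denominator Σ(Δy_t−Δȳ)² = 119.4286
r_1(Δy) = -31.5102 / 119.4286 = -0.264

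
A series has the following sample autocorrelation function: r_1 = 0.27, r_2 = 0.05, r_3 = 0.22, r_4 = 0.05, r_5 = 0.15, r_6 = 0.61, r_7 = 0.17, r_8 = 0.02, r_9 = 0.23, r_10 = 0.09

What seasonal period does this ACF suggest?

6

The largest autocorrelation is r_6 = 0.61; the remaining lags stay at or below 0.27. The elevated value at lag 1 (0.27), dropping to 0.05 at lag 2, reflects decaying short-term dependence rather than seasonality.
The dominant spike at lag 6 indicates a seasonal period of 6.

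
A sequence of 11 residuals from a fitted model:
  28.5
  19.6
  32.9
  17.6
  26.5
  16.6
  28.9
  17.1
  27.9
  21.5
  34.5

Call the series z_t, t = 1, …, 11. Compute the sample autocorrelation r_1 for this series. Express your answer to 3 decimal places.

-0.666

Mean z̄ = (28.5 + 19.6 + 32.9 + 17.6 + 26.5 + 16.6 + 28.9 + 17.1 + 27.9 + 21.5 + 34.5)/11 = 24.6909
Numerator Σ_{t=1}^{10}(z_t−z̄)(z_{t+1}−z̄) = -278.7646
Denominator Σ(z_t−z̄)² = 418.8691
r_1 = -278.7646 / 418.8691 = -0.666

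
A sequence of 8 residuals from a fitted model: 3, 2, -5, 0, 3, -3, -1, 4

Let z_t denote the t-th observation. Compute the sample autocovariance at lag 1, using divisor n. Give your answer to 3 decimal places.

Mean z̄ = (3 + 2 − 5 + 0 + 3 − 3 − 1 + 4)/8 = 0.3750
Deviations: 2.6250, 1.6250, -5.3750, -0.3750, 2.6250, -3.3750, -1.3750, 3.6250
Σ_{t=1}^{7}(z_t−z̄)(z_{t+1}−z̄) = -12.6406
γ_1 = -12.6406 / 8 = -1.580

-1.580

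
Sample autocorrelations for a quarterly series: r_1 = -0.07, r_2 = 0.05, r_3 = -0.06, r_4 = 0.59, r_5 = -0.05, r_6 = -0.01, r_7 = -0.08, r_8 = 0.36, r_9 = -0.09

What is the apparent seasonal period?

The largest autocorrelation is r_4 = 0.59, with a weaker echo at lag 8 (0.36); the remaining lags stay at or below 0.05.
The dominant spike at lag 4 indicates a seasonal period of 4.

4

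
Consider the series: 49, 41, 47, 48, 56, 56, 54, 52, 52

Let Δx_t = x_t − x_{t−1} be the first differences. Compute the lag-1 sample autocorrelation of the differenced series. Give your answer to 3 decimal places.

First differences Δx: -8, 6, 1, 8, 0, -2, -2, 0
Mean of differences = 0.3750
Numerator Σ(Δx_t−Δx̄)(Δx_{t+1}−Δx̄) = -34.2656
Denominator Σ(Δx_t−Δx̄)² = 171.8750
r_1(Δx) = -34.2656 / 171.8750 = -0.199

-0.199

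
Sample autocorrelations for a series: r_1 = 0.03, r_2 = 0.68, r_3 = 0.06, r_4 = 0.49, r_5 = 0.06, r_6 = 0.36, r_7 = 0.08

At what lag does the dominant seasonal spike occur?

The largest autocorrelation is r_2 = 0.68, with weaker echoes at lags 4 (0.49) and 6 (0.36); the remaining lags stay at or below 0.08.
The dominant spike at lag 2 indicates a seasonal period of 2.

2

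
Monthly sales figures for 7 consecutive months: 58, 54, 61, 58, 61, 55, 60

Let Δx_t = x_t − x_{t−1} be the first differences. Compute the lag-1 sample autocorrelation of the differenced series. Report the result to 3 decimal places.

-0.743

First differences Δx: -4, 7, -3, 3, -6, 5
Mean of differences = 0.3333
Numerator Σ(Δx_t−Δx̄)(Δx_{t+1}−Δx̄) = -106.4444
Denominator Σ(Δx_t−Δx̄)² = 143.3333
r_1(Δx) = -106.4444 / 143.3333 = -0.743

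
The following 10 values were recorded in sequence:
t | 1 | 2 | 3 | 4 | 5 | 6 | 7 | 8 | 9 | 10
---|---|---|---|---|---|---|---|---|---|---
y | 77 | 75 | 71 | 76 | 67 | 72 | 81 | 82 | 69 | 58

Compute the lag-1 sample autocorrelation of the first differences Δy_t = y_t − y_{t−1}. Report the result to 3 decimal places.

First differences Δy: -2, -4, 5, -9, 5, 9, 1, -13, -11
Mean of differences = -2.1111
Numerator Σ(Δy_t−Δȳ)(Δy_{t+1}−Δȳ) = 64.8765
Denominator Σ(Δy_t−Δȳ)² = 482.8889
r_1(Δy) = 64.8765 / 482.8889 = 0.134

0.134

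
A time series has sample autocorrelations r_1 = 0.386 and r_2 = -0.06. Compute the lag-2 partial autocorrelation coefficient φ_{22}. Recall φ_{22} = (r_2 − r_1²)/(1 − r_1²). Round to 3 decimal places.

φ_{22} = (r_2 − r_1²) / (1 − r_1²)
r_1² = (0.386)² = 0.148996
Numerator = -0.06 − 0.1490 = -0.2090; denominator = 1 − 0.1490 = 0.8510
φ_{22} = -0.2090 / 0.8510 = -0.246

-0.246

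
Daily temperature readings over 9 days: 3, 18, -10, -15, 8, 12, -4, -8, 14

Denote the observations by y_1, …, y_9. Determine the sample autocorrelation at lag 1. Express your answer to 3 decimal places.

Mean ȳ = (3 + 18 − 10 − 15 + 8 + 12 − 4 − 8 + 14)/9 = 2.0000
Numerator Σ_{t=1}^{8}(y_t−ȳ)(y_{t+1}−ȳ) = -134.0000
Denominator Σ(y_t−ȳ)² = 1106.0000
r_1 = -134.0000 / 1106.0000 = -0.121

-0.121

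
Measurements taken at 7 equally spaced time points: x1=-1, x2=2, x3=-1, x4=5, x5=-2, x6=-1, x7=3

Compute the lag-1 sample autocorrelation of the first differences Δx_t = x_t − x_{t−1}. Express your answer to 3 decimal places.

First differences Δx: 3, -3, 6, -7, 1, 4
Mean of differences = 0.6667
Numerator Σ(Δx_t−Δx̄)(Δx_{t+1}−Δx̄) = -70.4444
Denominator Σ(Δx_t−Δx̄)² = 117.3333
r_1(Δx) = -70.4444 / 117.3333 = -0.600

-0.600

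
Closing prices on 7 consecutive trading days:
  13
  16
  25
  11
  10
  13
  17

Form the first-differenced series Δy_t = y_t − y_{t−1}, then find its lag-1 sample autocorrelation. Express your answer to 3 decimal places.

First differences Δy: 3, 9, -14, -1, 3, 4
Mean of differences = 0.6667
Numerator Σ(Δy_t−Δȳ)(Δy_{t+1}−Δȳ) = -74.4444
Denominator Σ(Δy_t−Δȳ)² = 309.3333
r_1(Δy) = -74.4444 / 309.3333 = -0.241

-0.241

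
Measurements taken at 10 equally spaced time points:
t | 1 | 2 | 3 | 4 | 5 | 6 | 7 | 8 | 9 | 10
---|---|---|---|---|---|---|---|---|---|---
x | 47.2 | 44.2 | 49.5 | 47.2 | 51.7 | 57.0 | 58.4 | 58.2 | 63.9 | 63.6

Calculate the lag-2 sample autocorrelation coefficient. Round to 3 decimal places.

Mean x̄ = (47.2 + 44.2 + 49.5 + 47.2 + 51.7 + 57.0 + 58.4 + 58.2 + 63.9 + 63.6)/10 = 54.0900
Numerator Σ_{t=1}^{8}(x_t−x̄)(x_{t+2}−x̄) = 173.7138
Denominator Σ(x_t−x̄)² = 450.1490
r_2 = 173.7138 / 450.1490 = 0.386

0.386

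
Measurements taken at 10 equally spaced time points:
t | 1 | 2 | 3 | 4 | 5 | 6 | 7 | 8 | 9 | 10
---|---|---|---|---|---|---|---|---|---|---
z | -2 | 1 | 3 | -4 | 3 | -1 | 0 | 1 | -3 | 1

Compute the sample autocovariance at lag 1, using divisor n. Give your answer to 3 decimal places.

Mean z̄ = (-2 + 1 + 3 − 4 + 3 − 1 + 0 + 1 − 3 + 1)/10 = -0.1000
Σ_{t=1}^{9}(z_t−z̄)(z_{t+1}−z̄) = -32.0100
γ_1 = -32.0100 / 10 = -3.201

-3.201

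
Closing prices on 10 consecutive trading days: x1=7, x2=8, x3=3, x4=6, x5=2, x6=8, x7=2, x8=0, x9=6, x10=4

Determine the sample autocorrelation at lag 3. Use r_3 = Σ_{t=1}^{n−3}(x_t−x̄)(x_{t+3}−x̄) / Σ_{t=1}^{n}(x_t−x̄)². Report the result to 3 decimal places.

Mean x̄ = (7 + 8 + 3 + 6 + 2 + 8 + 2 + 0 + 6 + 4)/10 = 4.6000
Σ(x_t−x̄)(x_{t+3}−x̄) = (3.3600) + (-8.8400) + (-5.4400) + (-3.6400) + (11.9600) + (4.7600) + (1.5600) = 3.7200
Denominator Σ(x_t−x̄)² = 70.4000
r_3 = 3.7200 / 70.4000 = 0.053

0.053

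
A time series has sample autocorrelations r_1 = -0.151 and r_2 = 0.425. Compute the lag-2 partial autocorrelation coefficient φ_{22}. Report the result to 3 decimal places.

φ_{22} = (r_2 − r_1²) / (1 − r_1²)
r_1² = (-0.151)² = 0.022801
Numerator = 0.425 − 0.0228 = 0.4022; denominator = 1 − 0.0228 = 0.9772
φ_{22} = 0.4022 / 0.9772 = 0.412

0.412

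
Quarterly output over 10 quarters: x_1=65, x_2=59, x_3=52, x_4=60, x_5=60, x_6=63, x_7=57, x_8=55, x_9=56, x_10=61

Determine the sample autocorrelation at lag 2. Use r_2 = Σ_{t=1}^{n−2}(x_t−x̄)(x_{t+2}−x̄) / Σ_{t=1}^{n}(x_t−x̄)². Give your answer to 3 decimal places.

Mean x̄ = (65 + 59 + 52 + 60 + 60 + 63 + 57 + 55 + 56 + 61)/10 = 58.8000
Numerator Σ_{t=1}^{8}(x_t−x̄)(x_{t+2}−x̄) = -66.4800
Denominator Σ(x_t−x̄)² = 135.6000
r_2 = -66.4800 / 135.6000 = -0.490

-0.490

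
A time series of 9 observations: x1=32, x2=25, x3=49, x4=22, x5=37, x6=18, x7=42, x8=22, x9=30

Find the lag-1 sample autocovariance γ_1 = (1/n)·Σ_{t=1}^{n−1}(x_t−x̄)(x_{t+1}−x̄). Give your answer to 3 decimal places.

-71.277

Mean x̄ = (32 + 25 + 49 + 22 + 37 + 18 + 42 + 22 + 30)/9 = 30.7778
Σ_{t=1}^{8}(x_t−x̄)(x_{t+1}−x̄) = -641.4938
γ_1 = -641.4938 / 9 = -71.277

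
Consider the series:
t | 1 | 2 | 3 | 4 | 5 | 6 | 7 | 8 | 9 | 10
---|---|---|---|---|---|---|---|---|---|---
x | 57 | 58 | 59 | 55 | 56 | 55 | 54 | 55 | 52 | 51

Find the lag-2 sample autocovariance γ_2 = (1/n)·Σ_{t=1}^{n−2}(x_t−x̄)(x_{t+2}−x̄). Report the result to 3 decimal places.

Mean x̄ = (57 + 58 + 59 + 55 + 56 + 55 + 54 + 55 + 52 + 51)/10 = 55.2000
Σ_{t=1}^{8}(x_t−x̄)(x_{t+2}−x̄) = 13.1200
γ_2 = 13.1200 / 10 = 1.312

1.312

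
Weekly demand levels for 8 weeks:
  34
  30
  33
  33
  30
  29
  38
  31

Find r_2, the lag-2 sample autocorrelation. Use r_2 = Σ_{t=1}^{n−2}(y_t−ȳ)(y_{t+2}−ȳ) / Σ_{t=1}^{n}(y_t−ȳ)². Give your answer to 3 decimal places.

-0.225

Mean ȳ = (34 + 30 + 33 + 33 + 30 + 29 + 38 + 31)/8 = 32.2500
Deviations from mean: 1.7500, -2.2500, 0.7500, 0.7500, -2.2500, -3.2500, 5.7500, -1.2500
Numerator Σ_{t=1}^{6}(y_t−ȳ)(y_{t+2}−ȳ) = -13.3750
Denominator Σ(y_t−ȳ)² = 59.5000
r_2 = -13.3750 / 59.5000 = -0.225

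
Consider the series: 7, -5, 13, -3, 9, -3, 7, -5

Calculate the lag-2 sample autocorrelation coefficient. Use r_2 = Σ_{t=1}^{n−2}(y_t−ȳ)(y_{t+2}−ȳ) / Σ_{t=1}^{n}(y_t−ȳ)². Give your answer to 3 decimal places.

Mean ȳ = (7 − 5 + 13 − 3 + 9 − 3 + 7 − 5)/8 = 2.5000
Deviations from mean: 4.5000, -7.5000, 10.5000, -5.5000, 6.5000, -5.5000, 4.5000, -7.5000
Σ(y_t−ȳ)(y_{t+2}−ȳ) = (47.2500) + (41.2500) + (68.2500) + (30.2500) + (29.2500) + (41.2500) = 257.5000
Denominator Σ(y_t−ȳ)² = 366.0000
r_2 = 257.5000 / 366.0000 = 0.704

0.704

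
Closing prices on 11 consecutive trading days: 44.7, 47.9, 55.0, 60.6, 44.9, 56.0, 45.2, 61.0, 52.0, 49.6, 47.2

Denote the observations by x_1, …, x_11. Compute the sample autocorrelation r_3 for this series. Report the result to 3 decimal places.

Mean x̄ = (44.7 + 47.9 + 55.0 + 60.6 + 44.9 + 56.0 + 45.2 + 61.0 + 52.0 + 49.6 + 47.2)/11 = 51.2818
Numerator Σ_{t=1}^{8}(x_t−x̄)(x_{t+3}−x̄) = -166.9474
Denominator Σ(x_t−x̄)² = 369.8364
r_3 = -166.9474 / 369.8364 = -0.451

-0.451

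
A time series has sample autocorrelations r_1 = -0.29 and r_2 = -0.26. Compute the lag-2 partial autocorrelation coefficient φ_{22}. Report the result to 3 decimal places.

φ_{22} = (r_2 − r_1²) / (1 − r_1²)
r_1² = (-0.29)² = 0.0841
Numerator = -0.26 − 0.0841 = -0.3441; denominator = 1 − 0.0841 = 0.9159
φ_{22} = -0.3441 / 0.9159 = -0.376

-0.376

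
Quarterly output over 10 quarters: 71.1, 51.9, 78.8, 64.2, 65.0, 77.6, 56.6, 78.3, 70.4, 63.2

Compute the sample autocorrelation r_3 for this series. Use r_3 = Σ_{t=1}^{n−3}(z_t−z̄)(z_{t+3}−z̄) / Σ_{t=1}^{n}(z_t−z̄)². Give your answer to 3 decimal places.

Mean z̄ = (71.1 + 51.9 + 78.8 + 64.2 + 65.0 + 77.6 + 56.6 + 78.3 + 70.4 + 63.2)/10 = 67.7100
Σ(z_t−z̄)(z_{t+3}−z̄) = (-11.8989) + (42.8451) + (109.6801) + (38.9961) + (-28.6989) + (26.6041) + (50.1061) = 227.6337
Denominator Σ(z_t−z̄)² = 765.0690
r_3 = 227.6337 / 765.0690 = 0.298

0.298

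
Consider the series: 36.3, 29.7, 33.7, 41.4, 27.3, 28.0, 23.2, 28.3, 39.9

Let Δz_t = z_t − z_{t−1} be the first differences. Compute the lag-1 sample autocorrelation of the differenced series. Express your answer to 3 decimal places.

-0.165

First differences Δz: -6.6, 4.0, 7.7, -14.1, 0.7, -4.8, 5.1, 11.6
Mean of differences = 0.4500
Numerator Σ(Δz_t−Δz̄)(Δz_{t+1}−Δz̄) = -82.2925
Denominator Σ(Δz_t−Δz̄)² = 500.1400
r_1(Δz) = -82.2925 / 500.1400 = -0.165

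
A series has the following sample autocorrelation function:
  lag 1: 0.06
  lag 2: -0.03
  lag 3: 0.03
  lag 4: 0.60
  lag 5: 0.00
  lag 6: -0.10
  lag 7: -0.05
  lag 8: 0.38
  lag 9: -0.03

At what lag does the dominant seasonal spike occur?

4

The largest autocorrelation is r_4 = 0.60, with a weaker echo at lag 8 (0.38); the remaining lags stay at or below 0.06.
The dominant spike at lag 4 indicates a seasonal period of 4.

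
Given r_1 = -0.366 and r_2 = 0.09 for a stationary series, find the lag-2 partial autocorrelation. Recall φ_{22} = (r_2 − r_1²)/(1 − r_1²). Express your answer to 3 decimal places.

-0.051

φ_{22} = (r_2 − r_1²) / (1 − r_1²)
r_1² = (-0.366)² = 0.133956
Numerator = 0.09 − 0.1340 = -0.0440; denominator = 1 − 0.1340 = 0.8660
φ_{22} = -0.0440 / 0.8660 = -0.051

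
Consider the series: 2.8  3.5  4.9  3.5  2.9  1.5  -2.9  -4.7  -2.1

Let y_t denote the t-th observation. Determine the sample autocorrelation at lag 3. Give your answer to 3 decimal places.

-0.121

Mean ȳ = (2.8 + 3.5 + 4.9 + 3.5 + 2.9 + 1.5 − 2.9 − 4.7 − 2.1)/9 = 1.0444
Σ(y_t−ȳ)(y_{t+3}−ȳ) = (4.3109) + (4.5564) + (1.7564) + (-9.6858) + (-10.6591) + (-1.4325) = -11.1537
Denominator Σ(y_t−ȳ)² = 92.1022
r_3 = -11.1537 / 92.1022 = -0.121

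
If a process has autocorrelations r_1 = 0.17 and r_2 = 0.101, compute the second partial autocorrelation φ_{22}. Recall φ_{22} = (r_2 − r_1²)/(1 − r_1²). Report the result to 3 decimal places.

0.074

φ_{22} = (r_2 − r_1²) / (1 − r_1²)
r_1² = (0.17)² = 0.0289
Numerator = 0.101 − 0.0289 = 0.0721; denominator = 1 − 0.0289 = 0.9711
φ_{22} = 0.0721 / 0.9711 = 0.074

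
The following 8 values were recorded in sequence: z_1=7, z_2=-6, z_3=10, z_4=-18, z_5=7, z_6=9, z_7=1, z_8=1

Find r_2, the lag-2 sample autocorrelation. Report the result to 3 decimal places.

Mean z̄ = (7 − 6 + 10 − 18 + 7 + 9 + 1 + 1)/8 = 1.3750
Σ(z_t−z̄)(z_{t+2}−z̄) = (48.5156) + (142.8906) + (48.5156) + (-147.7344) + (-2.1094) + (-2.8594) = 87.2188
Denominator Σ(z_t−z̄)² = 625.8750
r_2 = 87.2188 / 625.8750 = 0.139

0.139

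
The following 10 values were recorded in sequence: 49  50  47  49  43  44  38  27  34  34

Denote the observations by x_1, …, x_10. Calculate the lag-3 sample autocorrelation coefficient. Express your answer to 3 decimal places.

Mean x̄ = (49 + 50 + 47 + 49 + 43 + 44 + 38 + 27 + 34 + 34)/10 = 41.5000
Numerator Σ_{t=1}^{7}(x_t−x̄)(x_{t+3}−x̄) = 42.2500
Denominator Σ(x_t−x̄)² = 558.5000
r_3 = 42.2500 / 558.5000 = 0.076

0.076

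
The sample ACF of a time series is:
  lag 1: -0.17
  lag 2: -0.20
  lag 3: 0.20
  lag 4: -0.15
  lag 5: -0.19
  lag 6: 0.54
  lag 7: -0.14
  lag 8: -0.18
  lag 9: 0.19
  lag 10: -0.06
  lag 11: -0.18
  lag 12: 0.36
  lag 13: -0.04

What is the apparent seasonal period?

The largest autocorrelation is r_6 = 0.54, with a weaker echo at lag 12 (0.36); the remaining lags stay at or below 0.20.
The dominant spike at lag 6 indicates a seasonal period of 6.

6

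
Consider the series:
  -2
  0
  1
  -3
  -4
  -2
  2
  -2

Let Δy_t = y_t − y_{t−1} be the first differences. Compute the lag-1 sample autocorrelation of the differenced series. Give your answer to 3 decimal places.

First differences Δy: 2, 1, -4, -1, 2, 4, -4
Mean of differences = 0.0000
Numerator Σ(Δy_t−Δȳ)(Δy_{t+1}−Δȳ) = -8.0000
Denominator Σ(Δy_t−Δȳ)² = 58.0000
r_1(Δy) = -8.0000 / 58.0000 = -0.138

-0.138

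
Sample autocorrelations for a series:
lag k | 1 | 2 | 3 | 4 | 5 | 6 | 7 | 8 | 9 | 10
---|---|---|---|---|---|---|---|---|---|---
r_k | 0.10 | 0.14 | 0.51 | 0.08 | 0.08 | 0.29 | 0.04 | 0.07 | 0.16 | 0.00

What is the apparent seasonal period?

The largest autocorrelation is r_3 = 0.51, with weaker echoes at lags 6 (0.29) and 9 (0.16); the remaining lags stay at or below 0.14.
The dominant spike at lag 3 indicates a seasonal period of 3.

3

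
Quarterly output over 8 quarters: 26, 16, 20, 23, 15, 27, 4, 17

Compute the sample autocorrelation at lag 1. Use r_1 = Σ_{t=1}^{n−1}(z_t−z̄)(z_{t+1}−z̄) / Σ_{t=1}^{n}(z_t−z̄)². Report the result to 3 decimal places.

Mean z̄ = (26 + 16 + 20 + 23 + 15 + 27 + 4 + 17)/8 = 18.5000
Σ(z_t−z̄)(z_{t+1}−z̄) = (-18.7500) + (-3.7500) + (6.7500) + (-15.7500) + (-29.7500) + (-123.2500) + (21.7500) = -162.7500
Denominator Σ(z_t−z̄)² = 382.0000
r_1 = -162.7500 / 382.0000 = -0.426

-0.426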